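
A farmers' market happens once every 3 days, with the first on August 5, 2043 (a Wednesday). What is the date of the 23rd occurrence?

The 23rd occurrence is 22 intervals after the first: 22 × 3 = 66 days after August 5, 2043.
August has 31 days — 26 days to the end of August leaves 40.
September has 30 days (10 left).
10 days into October → October 10, 2043.

October 10, 2043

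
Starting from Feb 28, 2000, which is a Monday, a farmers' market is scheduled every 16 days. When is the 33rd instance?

Jul 24, 2001

The 33rd occurrence is 32 intervals after the first: 32 × 16 = 512 days after Feb 28, 2000.
Feb has 29 days — 1 day to the end of Feb leaves 511.
From end of Feb to end of 2000 is 306 days (205 left).
Jan has 31 days (174 left).
Feb has 28 days (146 left).
Mar has 31 days (115 left).
Apr has 30 days (85 left).
May has 31 days (54 left).
Jun has 30 days (24 left).
24 days into Jul → Jul 24, 2001.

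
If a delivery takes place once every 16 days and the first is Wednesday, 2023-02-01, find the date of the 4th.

The 4th occurrence is 3 intervals after the first: 3 × 16 = 48 days after 2023-02-01.
February has 28 days — 27 days to the end of February leaves 21.
21 days into March → 2023-03-21.

2023-03-21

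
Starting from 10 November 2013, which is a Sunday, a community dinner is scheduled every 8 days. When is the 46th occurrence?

5 November 2014

The 46th occurrence is 45 intervals after the first: 45 × 8 = 360 days after 10 November 2013.
November has 30 days — 20 days to the end of November leaves 340.
December has 31 days (309 left).
January has 31 days (278 left).
February has 28 days (250 left).
March has 31 days (219 left).
April has 30 days (189 left).
May has 31 days (158 left).
June has 30 days (128 left).
July has 31 days (97 left).
August has 31 days (66 left).
September has 30 days (36 left).
October has 31 days (5 left).
5 days into November → 5 November 2014.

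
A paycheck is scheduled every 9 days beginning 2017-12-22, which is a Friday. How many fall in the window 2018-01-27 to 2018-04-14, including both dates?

Occurrences land 9·i days after 2017-12-22 for i = 0, 1, 2, …
2018-01-27 is 36 days after the start; 36 ÷ 9 = 4 remainder 0. First occurrence in the window: #5 on 2018-01-27 (4×9 = 36 days in).
2018-04-14 is 113 days after the start; 113 ÷ 9 = 12 remainder 5. Last occurrence in the window: #13 on 2018-04-09.
Occurrences #5 through #13: 9 in total.

9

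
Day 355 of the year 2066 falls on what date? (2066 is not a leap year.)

Dec 21, 2066

Jan has 31 days (355 − 31 = 324 remain).
Feb has 28 days (324 − 28 = 296 remain).
Mar has 31 days (296 − 31 = 265 remain).
Apr has 30 days (265 − 30 = 235 remain).
May has 31 days (235 − 31 = 204 remain).
Jun has 30 days (204 − 30 = 174 remain).
Jul has 31 days (174 − 31 = 143 remain).
Aug has 31 days (143 − 31 = 112 remain).
Sep has 30 days (112 − 30 = 82 remain).
Oct has 31 days (82 − 31 = 51 remain).
Nov has 30 days (51 − 30 = 21 remain).
21 into Dec → Dec 21.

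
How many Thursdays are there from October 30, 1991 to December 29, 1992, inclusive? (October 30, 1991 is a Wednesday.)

61

October 30, 1991 is a Wednesday; the first Thursday on or after it is October 31, 1991 (1 day later).
From October 31, 1991 to December 29, 1992: 61 + 364 = 425 days (rest of 1991, to December 29, 1992 in 1992).
425 ÷ 7 = 60 full weeks with remainder 5, so 60 more Thursdays after the first → 61.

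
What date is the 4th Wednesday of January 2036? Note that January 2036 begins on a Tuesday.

January 2036 begins on a Tuesday, so the first Wednesday is January 2 (1 day later).
The 4th Wednesday is 3 weeks later: 2 + 21 = 23.

2036-01-23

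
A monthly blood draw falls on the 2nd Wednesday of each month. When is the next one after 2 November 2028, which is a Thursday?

8 November 2028

November 2028 starts on a Wednesday; its first Wednesday is the 1st, so the 2nd Wednesday is the 8th — 8 November 2028.
8 November 2028 is after 2 November 2028, so that is the next one.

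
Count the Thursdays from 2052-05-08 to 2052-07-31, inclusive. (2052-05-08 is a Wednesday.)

2052-05-08 is a Wednesday; the first Thursday on or after it is 2052-05-09 (1 day later).
From 2052-05-09 to 2052-07-31: 22 + 30 + 31 = 83 days (rest of May, June, July).
83 ÷ 7 = 11 full weeks with remainder 6, so 11 more Thursdays after the first → 12.

12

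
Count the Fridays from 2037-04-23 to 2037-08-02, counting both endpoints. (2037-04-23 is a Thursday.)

15

2037-04-23 is a Thursday; the first Friday on or after it is 2037-04-24 (1 day later).
From 2037-04-24 to 2037-08-02: 6 + 31 + 30 + 31 + 2 = 100 days (rest of April, May, June, July, August).
100 ÷ 7 = 14 full weeks with remainder 2, so 14 more Fridays after the first → 15.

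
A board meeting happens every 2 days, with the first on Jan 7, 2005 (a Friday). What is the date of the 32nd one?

Mar 10, 2005

The 32nd occurrence is 31 intervals after the first: 31 × 2 = 62 days after Jan 7, 2005.
Jan has 31 days — 24 days to the end of Jan leaves 38.
Feb has 28 days (10 left).
10 days into Mar → Mar 10, 2005.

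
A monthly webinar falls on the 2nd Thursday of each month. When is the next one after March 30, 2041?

March 2041 starts on a Friday; its first Thursday is the 7th, so the 2nd Thursday is the 14th — March 14, 2041.
That is not after March 30, 2041, so look at April 2041.
April 2041 starts on a Monday; its first Thursday is the 4th, so the 2nd Thursday is the 11th — April 11, 2041.

April 11, 2041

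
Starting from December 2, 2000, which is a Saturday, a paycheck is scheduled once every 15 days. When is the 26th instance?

The 26th occurrence is 25 intervals after the first: 25 × 15 = 375 days after December 2, 2000.
December has 31 days — 29 days to the end of December leaves 346.
January has 31 days (315 left).
February has 28 days (287 left).
March has 31 days (256 left).
April has 30 days (226 left).
May has 31 days (195 left).
June has 30 days (165 left).
July has 31 days (134 left).
August has 31 days (103 left).
September has 30 days (73 left).
October has 31 days (42 left).
November has 30 days (12 left).
12 days into December → December 12, 2001.

December 12, 2001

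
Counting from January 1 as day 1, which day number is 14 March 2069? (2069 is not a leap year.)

73

Days in months before March: 31 + 28 = 59.
Plus 14 days into March → day 73.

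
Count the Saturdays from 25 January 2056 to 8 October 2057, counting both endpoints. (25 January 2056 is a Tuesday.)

89

25 January 2056 is a Tuesday; the first Saturday on or after it is 29 January 2056 (4 days later).
From 29 January 2056 to 8 October 2057: 337 + 281 = 618 days (rest of 2056, to 8 October 2057 in 2057).
618 ÷ 7 = 88 full weeks with remainder 2, so 88 more Saturdays after the first → 89.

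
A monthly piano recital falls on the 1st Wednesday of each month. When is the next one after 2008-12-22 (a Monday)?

2009-01-07

December 2008 starts on a Monday, so its 1st Wednesday is 2008-12-03 (2 days in).
That is not after 2008-12-22, so look at January 2009.
January 2009 starts on a Thursday, so its 1st Wednesday is 2009-01-07 (6 days in).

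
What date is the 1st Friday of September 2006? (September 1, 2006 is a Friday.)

2006-09-01

September 2006 begins on a Friday, so the first Friday is September 1.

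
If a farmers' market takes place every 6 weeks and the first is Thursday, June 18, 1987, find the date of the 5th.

December 3, 1987

The 5th occurrence is 4 intervals after the first: 4 × 42 = 168 days after June 18, 1987.
June has 30 days — 12 days to the end of June leaves 156.
July has 31 days (125 left).
August has 31 days (94 left).
September has 30 days (64 left).
October has 31 days (33 left).
November has 30 days (3 left).
3 days into December → December 3, 1987.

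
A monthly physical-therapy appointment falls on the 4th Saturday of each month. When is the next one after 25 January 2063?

27 January 2063

January 2063 starts on a Monday; its first Saturday is the 6th, so the 4th Saturday is the 27th — 27 January 2063.
27 January 2063 is after 25 January 2063, so that is the next one.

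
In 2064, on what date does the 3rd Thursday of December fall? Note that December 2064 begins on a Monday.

2064-12-18

December 2064 begins on a Monday, so the first Thursday is December 4 (3 days later).
The 3rd Thursday is 2 weeks later: 4 + 14 = 18.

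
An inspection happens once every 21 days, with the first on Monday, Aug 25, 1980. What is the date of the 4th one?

Oct 27, 1980

The 4th occurrence is 3 intervals after the first: 3 × 21 = 63 days after Aug 25, 1980.
Aug has 31 days — 6 days to the end of Aug leaves 57.
Sep has 30 days (27 left).
27 days into Oct → Oct 27, 1980.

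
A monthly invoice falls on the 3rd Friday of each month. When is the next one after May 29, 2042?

June 20, 2042

May 2042 starts on a Thursday; its first Friday is the 2nd, so the 3rd Friday is the 16th — May 16, 2042.
That is not after May 29, 2042, so look at June 2042.
June 2042 starts on a Sunday; its first Friday is the 6th, so the 3rd Friday is the 20th — June 20, 2042.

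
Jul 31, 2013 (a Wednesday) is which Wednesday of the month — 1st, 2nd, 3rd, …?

5th

Day 31 falls in week ⌈31/7⌉ of the month.
Days 1–7 hold the 1st Wednesday, 8–14 the 2nd, 15–21 the 3rd, 22–28 the 4th, 29–31 the 5th.
31 is in the range for the 5th.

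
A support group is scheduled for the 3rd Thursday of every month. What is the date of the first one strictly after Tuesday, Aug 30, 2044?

Sep 15, 2044

Aug 2044 starts on a Monday; its first Thursday is the 4th, so the 3rd Thursday is the 18th — Aug 18, 2044.
That is not after Aug 30, 2044, so look at Sep 2044.
Sep 2044 starts on a Thursday; its first Thursday is the 1st, so the 3rd Thursday is the 15th — Sep 15, 2044.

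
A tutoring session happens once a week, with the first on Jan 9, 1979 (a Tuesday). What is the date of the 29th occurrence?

The 29th occurrence is 28 intervals after the first: 28 × 7 = 196 days after Jan 9, 1979.
Jan has 31 days — 22 days to the end of Jan leaves 174.
Feb has 28 days (146 left).
Mar has 31 days (115 left).
Apr has 30 days (85 left).
May has 31 days (54 left).
Jun has 30 days (24 left).
24 days into Jul → Jul 24, 1979.

Jul 24, 1979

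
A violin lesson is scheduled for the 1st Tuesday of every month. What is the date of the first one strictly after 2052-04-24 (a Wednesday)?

April 2052 starts on a Monday, so its 1st Tuesday is 2052-04-02 (1 day in).
That is not after 2052-04-24, so look at May 2052.
May 2052 starts on a Wednesday, so its 1st Tuesday is 2052-05-07 (6 days in).

2052-05-07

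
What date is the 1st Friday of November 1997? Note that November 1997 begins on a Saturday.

November 1997 begins on a Saturday, so the first Friday is November 7 (6 days later).

1997-11-07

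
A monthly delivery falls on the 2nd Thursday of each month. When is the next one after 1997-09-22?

September 1997 starts on a Monday; its first Thursday is the 4th, so the 2nd Thursday is the 11th — 1997-09-11.
That is not after 1997-09-22, so look at October 1997.
October 1997 starts on a Wednesday; its first Thursday is the 2nd, so the 2nd Thursday is the 9th — 1997-10-09.

1997-10-09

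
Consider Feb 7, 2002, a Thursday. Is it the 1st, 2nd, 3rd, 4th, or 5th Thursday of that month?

Day 7 falls in week ⌈7/7⌉ of the month.
Days 1–7 hold the 1st Thursday, 8–14 the 2nd, 15–21 the 3rd, 22–28 the 4th, 29–31 the 5th.
7 is in the range for the 1st.

1st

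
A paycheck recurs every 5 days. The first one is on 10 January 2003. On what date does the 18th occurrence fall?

The 18th occurrence is 17 intervals after the first: 17 × 5 = 85 days after 10 January 2003.
January has 31 days — 21 days to the end of January leaves 64.
February has 28 days (36 left).
March has 31 days (5 left).
5 days into April → 5 April 2003.

5 April 2003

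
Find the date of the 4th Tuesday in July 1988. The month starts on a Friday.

July 26, 1988

July 1988 begins on a Friday, so the first Tuesday is July 5 (4 days later).
The 4th Tuesday is 3 weeks later: 5 + 21 = 26.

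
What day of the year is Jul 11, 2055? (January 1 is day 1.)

Days in months before Jul: 31 + 28 + 31 + 30 + 31 + 30 = 181.
Plus 11 days into Jul → day 192.

192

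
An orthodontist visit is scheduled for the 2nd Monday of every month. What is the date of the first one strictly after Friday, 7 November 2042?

10 November 2042

November 2042 starts on a Saturday; its first Monday is the 3rd, so the 2nd Monday is the 10th — 10 November 2042.
10 November 2042 is after 7 November 2042, so that is the next one.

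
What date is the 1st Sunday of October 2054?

2054-10-04

October 2054 begins on a Thursday, so the first Sunday is October 4 (3 days later).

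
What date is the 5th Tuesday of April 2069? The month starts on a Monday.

April 2069 begins on a Monday, so the first Tuesday is April 2 (1 day later).
The 5th Tuesday is 4 weeks later: 2 + 28 = 30.

April 30, 2069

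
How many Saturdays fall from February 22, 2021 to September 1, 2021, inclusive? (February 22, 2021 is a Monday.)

27

February 22, 2021 is a Monday; the first Saturday on or after it is February 27, 2021 (5 days later).
From February 27, 2021 to September 1, 2021: 1 + 31 + 30 + 31 + 30 + 31 + 31 + 1 = 186 days (rest of February, March, April, May, June, July, August, September).
186 ÷ 7 = 26 full weeks with remainder 4, so 26 more Saturdays after the first → 27.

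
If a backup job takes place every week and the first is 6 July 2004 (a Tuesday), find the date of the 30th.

25 January 2005

The 30th occurrence is 29 intervals after the first: 29 × 7 = 203 days after 6 July 2004.
July has 31 days — 25 days to the end of July leaves 178.
August has 31 days (147 left).
September has 30 days (117 left).
October has 31 days (86 left).
November has 30 days (56 left).
December has 31 days (25 left).
25 days into January → 25 January 2005.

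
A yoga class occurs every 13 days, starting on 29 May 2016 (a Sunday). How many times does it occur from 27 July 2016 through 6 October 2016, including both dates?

Occurrences land 13·i days after 29 May 2016 for i = 0, 1, 2, …
27 July 2016 is 59 days after the start; 59 ÷ 13 = 4 remainder 7; since the remainder is 7, round up to i = 5. First occurrence in the window: #6 on 2 August 2016 (5×13 = 65 days in).
6 October 2016 is 130 days after the start; 130 ÷ 13 = 10 remainder 0. Last occurrence in the window: #11 on 6 October 2016.
Occurrences #6 through #11: 6 in total.

6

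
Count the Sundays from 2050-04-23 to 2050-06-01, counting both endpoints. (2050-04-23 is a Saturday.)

6

2050-04-23 is a Saturday; the first Sunday on or after it is 2050-04-24 (1 day later).
From 2050-04-24 to 2050-06-01: 6 + 31 + 1 = 38 days (rest of April, May, June).
38 ÷ 7 = 5 full weeks with remainder 3, so 5 more Sundays after the first → 6.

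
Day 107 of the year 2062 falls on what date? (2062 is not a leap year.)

17 April 2062

January has 31 days (107 − 31 = 76 remain).
February has 28 days (76 − 28 = 48 remain).
March has 31 days (48 − 31 = 17 remain).
17 into April → April 17.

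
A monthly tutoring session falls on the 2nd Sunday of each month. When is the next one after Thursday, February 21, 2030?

February 2030 starts on a Friday; its first Sunday is the 3rd, so the 2nd Sunday is the 10th — February 10, 2030.
That is not after February 21, 2030, so look at March 2030.
March 2030 starts on a Friday; its first Sunday is the 3rd, so the 2nd Sunday is the 10th — March 10, 2030.

March 10, 2030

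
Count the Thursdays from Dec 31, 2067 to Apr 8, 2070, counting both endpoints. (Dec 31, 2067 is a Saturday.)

Dec 31, 2067 is a Saturday; the first Thursday on or after it is Jan 5, 2068 (5 days later).
From Jan 5, 2068 to Apr 8, 2070: 361 + 365 + 98 = 824 days (rest of 2068, 2069, to Apr 8, 2070 in 2070).
824 ÷ 7 = 117 full weeks with remainder 5, so 117 more Thursdays after the first → 118.

118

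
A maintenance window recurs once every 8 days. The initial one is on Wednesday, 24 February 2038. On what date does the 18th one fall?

The 18th occurrence is 17 intervals after the first: 17 × 8 = 136 days after 24 February 2038.
February has 28 days — 4 days to the end of February leaves 132.
March has 31 days (101 left).
April has 30 days (71 left).
May has 31 days (40 left).
June has 30 days (10 left).
10 days into July → 10 July 2038.

10 July 2038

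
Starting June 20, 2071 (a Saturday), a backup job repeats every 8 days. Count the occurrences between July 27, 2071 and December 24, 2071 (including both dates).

19

Occurrences land 8·i days after June 20, 2071 for i = 0, 1, 2, …
July 27, 2071 is 37 days after the start; 37 ÷ 8 = 4 remainder 5; since the remainder is 5, round up to i = 5. First occurrence in the window: #6 on July 30, 2071 (5×8 = 40 days in).
December 24, 2071 is 187 days after the start; 187 ÷ 8 = 23 remainder 3. Last occurrence in the window: #24 on December 21, 2071.
Occurrences #6 through #24: 19 in total.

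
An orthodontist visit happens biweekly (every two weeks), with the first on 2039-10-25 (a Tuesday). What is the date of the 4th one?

2039-12-06

The 4th occurrence is 3 intervals after the first: 3 × 14 = 42 days after 2039-10-25.
October has 31 days — 6 days to the end of October leaves 36.
November has 30 days (6 left).
6 days into December → 2039-12-06.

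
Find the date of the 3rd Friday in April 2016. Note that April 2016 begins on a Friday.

2016-04-15

April 2016 begins on a Friday, so the first Friday is April 1.
The 3rd Friday is 2 weeks later: 1 + 14 = 15.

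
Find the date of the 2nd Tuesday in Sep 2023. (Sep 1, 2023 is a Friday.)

Sep 12, 2023

Sep 2023 begins on a Friday, so the first Tuesday is Sep 5 (4 days later).
The 2nd Tuesday is 1 weeks later: 5 + 7 = 12.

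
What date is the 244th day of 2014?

Jan has 31 days (244 − 31 = 213 remain).
Feb has 28 days (213 − 28 = 185 remain).
Mar has 31 days (185 − 31 = 154 remain).
Apr has 30 days (154 − 30 = 124 remain).
May has 31 days (124 − 31 = 93 remain).
Jun has 30 days (93 − 30 = 63 remain).
Jul has 31 days (63 − 31 = 32 remain).
Aug has 31 days (32 − 31 = 1 remain).
1 into Sep → Sep 1.

Sep 1, 2014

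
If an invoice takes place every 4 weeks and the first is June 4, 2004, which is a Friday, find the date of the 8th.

December 17, 2004

The 8th occurrence is 7 intervals after the first: 7 × 28 = 196 days after June 4, 2004.
June has 30 days — 26 days to the end of June leaves 170.
July has 31 days (139 left).
August has 31 days (108 left).
September has 30 days (78 left).
October has 31 days (47 left).
November has 30 days (17 left).
17 days into December → December 17, 2004.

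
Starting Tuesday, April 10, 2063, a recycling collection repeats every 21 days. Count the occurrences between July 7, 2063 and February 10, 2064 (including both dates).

10

Occurrences land 21·i days after April 10, 2063 for i = 0, 1, 2, …
July 7, 2063 is 88 days after the start; 88 ÷ 21 = 4 remainder 4; since the remainder is 4, round up to i = 5. First occurrence in the window: #6 on July 24, 2063 (5×21 = 105 days in).
February 10, 2064 is 306 days after the start; 306 ÷ 21 = 14 remainder 12. Last occurrence in the window: #15 on January 29, 2064.
Occurrences #6 through #15: 10 in total.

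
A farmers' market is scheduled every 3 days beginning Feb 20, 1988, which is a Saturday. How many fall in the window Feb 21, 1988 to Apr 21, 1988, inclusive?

20

Occurrences land 3·i days after Feb 20, 1988 for i = 0, 1, 2, …
Feb 21, 1988 is 1 day after the start; 1 ÷ 3 = 0 remainder 1; since the remainder is 1, round up to i = 1. First occurrence in the window: #2 on Feb 23, 1988 (1×3 = 3 days in).
Apr 21, 1988 is 61 days after the start; 61 ÷ 3 = 20 remainder 1. Last occurrence in the window: #21 on Apr 20, 1988.
Occurrences #2 through #21: 20 in total.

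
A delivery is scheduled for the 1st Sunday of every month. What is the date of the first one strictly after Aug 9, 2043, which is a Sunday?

Aug 2043 starts on a Saturday, so its 1st Sunday is Aug 2, 2043 (1 day in).
That is not after Aug 9, 2043, so look at Sep 2043.
Sep 2043 starts on a Tuesday, so its 1st Sunday is Sep 6, 2043 (5 days in).

Sep 6, 2043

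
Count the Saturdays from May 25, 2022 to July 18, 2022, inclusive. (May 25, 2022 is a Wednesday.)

May 25, 2022 is a Wednesday; the first Saturday on or after it is May 28, 2022 (3 days later).
From May 28, 2022 to July 18, 2022: 3 + 30 + 18 = 51 days (rest of May, June, July).
51 ÷ 7 = 7 full weeks with remainder 2, so 7 more Saturdays after the first → 8.

8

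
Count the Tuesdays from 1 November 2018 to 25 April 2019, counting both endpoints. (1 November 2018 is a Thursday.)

1 November 2018 is a Thursday; the first Tuesday on or after it is 6 November 2018 (5 days later).
From 6 November 2018 to 25 April 2019: 24 + 31 + 31 + 28 + 31 + 25 = 170 days (rest of November, December, January, February, March, April).
170 ÷ 7 = 24 full weeks with remainder 2, so 24 more Tuesdays after the first → 25.

25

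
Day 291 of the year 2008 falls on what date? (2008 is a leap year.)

Oct 17, 2008

Jan has 31 days (291 − 31 = 260 remain).
Feb has 29 days (260 − 29 = 231 remain).
Mar has 31 days (231 − 31 = 200 remain).
Apr has 30 days (200 − 30 = 170 remain).
May has 31 days (170 − 31 = 139 remain).
Jun has 30 days (139 − 30 = 109 remain).
Jul has 31 days (109 − 31 = 78 remain).
Aug has 31 days (78 − 31 = 47 remain).
Sep has 30 days (47 − 30 = 17 remain).
17 into Oct → Oct 17.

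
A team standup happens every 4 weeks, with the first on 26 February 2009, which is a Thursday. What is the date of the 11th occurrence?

3 December 2009

The 11th occurrence is 10 intervals after the first: 10 × 28 = 280 days after 26 February 2009.
February has 28 days — 2 days to the end of February leaves 278.
March has 31 days (247 left).
April has 30 days (217 left).
May has 31 days (186 left).
June has 30 days (156 left).
July has 31 days (125 left).
August has 31 days (94 left).
September has 30 days (64 left).
October has 31 days (33 left).
November has 30 days (3 left).
3 days into December → 3 December 2009.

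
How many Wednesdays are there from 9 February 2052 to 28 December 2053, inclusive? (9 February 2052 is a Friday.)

98

9 February 2052 is a Friday; the first Wednesday on or after it is 14 February 2052 (5 days later).
From 14 February 2052 to 28 December 2053: 321 + 362 = 683 days (rest of 2052, to 28 December 2053 in 2053).
683 ÷ 7 = 97 full weeks with remainder 4, so 97 more Wednesdays after the first → 98.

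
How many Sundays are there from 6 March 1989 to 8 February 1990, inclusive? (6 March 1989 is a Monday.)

6 March 1989 is a Monday; the first Sunday on or after it is 12 March 1989 (6 days later).
From 12 March 1989 to 8 February 1990: 294 + 39 = 333 days (rest of 1989, to 8 February 1990 in 1990).
333 ÷ 7 = 47 full weeks with remainder 4, so 47 more Sundays after the first → 48.

48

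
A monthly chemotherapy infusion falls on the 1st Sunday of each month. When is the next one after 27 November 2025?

November 2025 starts on a Saturday, so its 1st Sunday is 2 November 2025 (1 day in).
That is not after 27 November 2025, so look at December 2025.
December 2025 starts on a Monday, so its 1st Sunday is 7 December 2025 (6 days in).

7 December 2025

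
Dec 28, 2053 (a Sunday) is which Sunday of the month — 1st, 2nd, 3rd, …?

4th

Day 28 falls in week ⌈28/7⌉ of the month.
Days 1–7 hold the 1st Sunday, 8–14 the 2nd, 15–21 the 3rd, 22–28 the 4th, 29–31 the 5th.
28 is in the range for the 4th.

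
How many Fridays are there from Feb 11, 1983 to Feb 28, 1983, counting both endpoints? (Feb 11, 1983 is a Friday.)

3

Feb 11, 1983 is a Friday; the first Friday on or after it is Feb 11, 1983.
From Feb 11, 1983 to Feb 28, 1983 is 28 − 11 = 17 days.
17 ÷ 7 = 2 full weeks with remainder 3, so 2 more Fridays after the first → 3.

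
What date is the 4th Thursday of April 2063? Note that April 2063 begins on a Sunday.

26 April 2063

April 2063 begins on a Sunday, so the first Thursday is April 5 (4 days later).
The 4th Thursday is 3 weeks later: 5 + 21 = 26.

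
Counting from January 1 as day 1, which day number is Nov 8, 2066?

312

Days in months before Nov: 31 + 28 + 31 + 30 + 31 + 30 + 31 + 31 + 30 + 31 = 304.
Plus 8 days into Nov → day 312.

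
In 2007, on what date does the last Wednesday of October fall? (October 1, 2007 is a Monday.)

31 October 2007

October 2007 begins on a Monday, so the first Wednesday is October 3 (2 days later).
October 2007 has 31 days. Adding weeks: 3, 10, 17, 24, 31 — the last one ≤ 31 is the 31st.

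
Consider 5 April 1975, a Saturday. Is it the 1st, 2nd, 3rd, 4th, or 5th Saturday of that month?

1st

Day 5 falls in week ⌈5/7⌉ of the month.
Days 1–7 hold the 1st Saturday, 8–14 the 2nd, 15–21 the 3rd, 22–28 the 4th, 29–31 the 5th.
5 is in the range for the 1st.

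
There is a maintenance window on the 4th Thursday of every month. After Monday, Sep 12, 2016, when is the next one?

Sep 22, 2016

Sep 2016 starts on a Thursday; its first Thursday is the 1st, so the 4th Thursday is the 22nd — Sep 22, 2016.
Sep 22, 2016 is after Sep 12, 2016, so that is the next one.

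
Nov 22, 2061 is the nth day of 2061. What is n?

326

Days in months before Nov: 31 + 28 + 31 + 30 + 31 + 30 + 31 + 31 + 30 + 31 = 304.
Plus 22 days into Nov → day 326.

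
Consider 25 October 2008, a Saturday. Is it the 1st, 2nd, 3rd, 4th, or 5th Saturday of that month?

4th

Day 25 falls in week ⌈25/7⌉ of the month.
Days 1–7 hold the 1st Saturday, 8–14 the 2nd, 15–21 the 3rd, 22–28 the 4th, 29–31 the 5th.
25 is in the range for the 4th.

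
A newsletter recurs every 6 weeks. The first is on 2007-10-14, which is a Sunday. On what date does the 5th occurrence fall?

2008-03-30

The 5th occurrence is 4 intervals after the first: 4 × 42 = 168 days after 2007-10-14.
October has 31 days — 17 days to the end of October leaves 151.
November has 30 days (121 left).
December has 31 days (90 left).
January has 31 days (59 left).
February has 29 days (30 left).
30 days into March → 2008-03-30.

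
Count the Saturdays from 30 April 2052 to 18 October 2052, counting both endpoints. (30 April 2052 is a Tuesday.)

24

30 April 2052 is a Tuesday; the first Saturday on or after it is 4 May 2052 (4 days later).
From 4 May 2052 to 18 October 2052: 27 + 30 + 31 + 31 + 30 + 18 = 167 days (rest of May, June, July, August, September, October).
167 ÷ 7 = 23 full weeks with remainder 6, so 23 more Saturdays after the first → 24.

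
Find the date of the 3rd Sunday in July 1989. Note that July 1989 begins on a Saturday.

1989-07-16

July 1989 begins on a Saturday, so the first Sunday is July 2 (1 day later).
The 3rd Sunday is 2 weeks later: 2 + 14 = 16.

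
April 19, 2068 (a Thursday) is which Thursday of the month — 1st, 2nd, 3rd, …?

Day 19 falls in week ⌈19/7⌉ of the month.
Days 1–7 hold the 1st Thursday, 8–14 the 2nd, 15–21 the 3rd, 22–28 the 4th, 29–31 the 5th.
19 is in the range for the 3rd.

3rd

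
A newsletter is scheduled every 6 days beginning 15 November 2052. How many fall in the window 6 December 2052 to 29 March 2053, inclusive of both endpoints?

19

Occurrences land 6·i days after 15 November 2052 for i = 0, 1, 2, …
6 December 2052 is 21 days after the start; 21 ÷ 6 = 3 remainder 3; since the remainder is 3, round up to i = 4. First occurrence in the window: #5 on 9 December 2052 (4×6 = 24 days in).
29 March 2053 is 134 days after the start; 134 ÷ 6 = 22 remainder 2. Last occurrence in the window: #23 on 27 March 2053.
Occurrences #5 through #23: 19 in total.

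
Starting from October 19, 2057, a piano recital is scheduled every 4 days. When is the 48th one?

April 25, 2058

The 48th occurrence is 47 intervals after the first: 47 × 4 = 188 days after October 19, 2057.
October has 31 days — 12 days to the end of October leaves 176.
November has 30 days (146 left).
December has 31 days (115 left).
January has 31 days (84 left).
February has 28 days (56 left).
March has 31 days (25 left).
25 days into April → April 25, 2058.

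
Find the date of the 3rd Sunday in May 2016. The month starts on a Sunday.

May 2016 begins on a Sunday, so the first Sunday is May 1.
The 3rd Sunday is 2 weeks later: 1 + 14 = 15.

15 May 2016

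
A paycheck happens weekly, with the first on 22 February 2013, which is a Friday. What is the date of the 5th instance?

The 5th occurrence is 4 intervals after the first: 4 × 7 = 28 days after 22 February 2013.
February has 28 days — 6 days to the end of February leaves 22.
22 days into March → 22 March 2013.

22 March 2013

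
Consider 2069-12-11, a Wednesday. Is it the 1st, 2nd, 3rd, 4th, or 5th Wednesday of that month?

2nd

Day 11 falls in week ⌈11/7⌉ of the month.
Days 1–7 hold the 1st Wednesday, 8–14 the 2nd, 15–21 the 3rd, 22–28 the 4th, 29–31 the 5th.
11 is in the range for the 2nd.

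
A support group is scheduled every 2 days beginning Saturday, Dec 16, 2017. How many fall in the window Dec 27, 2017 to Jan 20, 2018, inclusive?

Occurrences land 2·i days after Dec 16, 2017 for i = 0, 1, 2, …
Dec 27, 2017 is 11 days after the start; 11 ÷ 2 = 5 remainder 1; since the remainder is 1, round up to i = 6. First occurrence in the window: #7 on Dec 28, 2017 (6×2 = 12 days in).
Jan 20, 2018 is 35 days after the start; 35 ÷ 2 = 17 remainder 1. Last occurrence in the window: #18 on Jan 19, 2018.
Occurrences #7 through #18: 12 in total.

12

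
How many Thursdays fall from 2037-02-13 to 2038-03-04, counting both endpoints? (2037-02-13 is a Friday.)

2037-02-13 is a Friday; the first Thursday on or after it is 2037-02-19 (6 days later).
From 2037-02-19 to 2038-03-04: 315 + 63 = 378 days (rest of 2037, to 2038-03-04 in 2038).
378 ÷ 7 = 54 full weeks with remainder 0, so 54 more Thursdays after the first → 55.

55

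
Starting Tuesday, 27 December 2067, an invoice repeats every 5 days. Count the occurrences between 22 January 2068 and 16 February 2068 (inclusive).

Occurrences land 5·i days after 27 December 2067 for i = 0, 1, 2, …
22 January 2068 is 26 days after the start; 26 ÷ 5 = 5 remainder 1; since the remainder is 1, round up to i = 6. First occurrence in the window: #7 on 26 January 2068 (6×5 = 30 days in).
16 February 2068 is 51 days after the start; 51 ÷ 5 = 10 remainder 1. Last occurrence in the window: #11 on 15 February 2068.
Occurrences #7 through #11: 5 in total.

5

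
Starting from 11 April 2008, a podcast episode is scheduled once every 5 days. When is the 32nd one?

The 32nd occurrence is 31 intervals after the first: 31 × 5 = 155 days after 11 April 2008.
April has 30 days — 19 days to the end of April leaves 136.
May has 31 days (105 left).
June has 30 days (75 left).
July has 31 days (44 left).
August has 31 days (13 left).
13 days into September → 13 September 2008.

13 September 2008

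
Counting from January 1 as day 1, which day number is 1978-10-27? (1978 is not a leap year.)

Days in months before October: 31 + 28 + 31 + 30 + 31 + 30 + 31 + 31 + 30 = 273.
Plus 27 days into October → day 300.

300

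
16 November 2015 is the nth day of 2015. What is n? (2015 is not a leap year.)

320

Days in months before November: 31 + 28 + 31 + 30 + 31 + 30 + 31 + 31 + 30 + 31 = 304.
Plus 16 days into November → day 320.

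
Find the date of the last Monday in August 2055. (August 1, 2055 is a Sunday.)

August 2055 begins on a Sunday, so the first Monday is August 2 (1 day later).
August 2055 has 31 days. Adding weeks: 2, 9, 16, 23, 30 — the last one ≤ 31 is the 30th.

August 30, 2055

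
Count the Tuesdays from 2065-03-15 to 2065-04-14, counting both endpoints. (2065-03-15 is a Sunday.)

5

2065-03-15 is a Sunday; the first Tuesday on or after it is 2065-03-17 (2 days later).
From 2065-03-17 to 2065-04-14: 14 + 14 = 28 days (rest of March, April).
28 ÷ 7 = 4 full weeks with remainder 0, so 4 more Tuesdays after the first → 5.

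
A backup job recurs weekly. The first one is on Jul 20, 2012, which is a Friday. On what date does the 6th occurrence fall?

Aug 24, 2012

The 6th occurrence is 5 intervals after the first: 5 × 7 = 35 days after Jul 20, 2012.
Jul has 31 days — 11 days to the end of Jul leaves 24.
24 days into Aug → Aug 24, 2012.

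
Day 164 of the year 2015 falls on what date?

June 13, 2015

January has 31 days (164 − 31 = 133 remain).
February has 28 days (133 − 28 = 105 remain).
March has 31 days (105 − 31 = 74 remain).
April has 30 days (74 − 30 = 44 remain).
May has 31 days (44 − 31 = 13 remain).
13 into June → June 13.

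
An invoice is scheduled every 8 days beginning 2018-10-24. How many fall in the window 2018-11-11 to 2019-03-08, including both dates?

14

Occurrences land 8·i days after 2018-10-24 for i = 0, 1, 2, …
2018-11-11 is 18 days after the start; 18 ÷ 8 = 2 remainder 2; since the remainder is 2, round up to i = 3. First occurrence in the window: #4 on 2018-11-17 (3×8 = 24 days in).
2019-03-08 is 135 days after the start; 135 ÷ 8 = 16 remainder 7. Last occurrence in the window: #17 on 2019-03-01.
Occurrences #4 through #17: 14 in total.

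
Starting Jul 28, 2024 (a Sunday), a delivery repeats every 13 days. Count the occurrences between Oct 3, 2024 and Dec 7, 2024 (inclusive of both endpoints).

Occurrences land 13·i days after Jul 28, 2024 for i = 0, 1, 2, …
Oct 3, 2024 is 67 days after the start; 67 ÷ 13 = 5 remainder 2; since the remainder is 2, round up to i = 6. First occurrence in the window: #7 on Oct 14, 2024 (6×13 = 78 days in).
Dec 7, 2024 is 132 days after the start; 132 ÷ 13 = 10 remainder 2. Last occurrence in the window: #11 on Dec 5, 2024.
Occurrences #7 through #11: 5 in total.

5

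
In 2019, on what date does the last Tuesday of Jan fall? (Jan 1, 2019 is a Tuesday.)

Jan 29, 2019

Jan 2019 begins on a Tuesday, so the first Tuesday is Jan 1.
Jan 2019 has 31 days. Adding weeks: 1, 8, 15, 22, 29 — the last one ≤ 31 is the 29th.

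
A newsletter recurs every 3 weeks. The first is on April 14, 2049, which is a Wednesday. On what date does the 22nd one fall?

June 29, 2050

The 22nd occurrence is 21 intervals after the first: 21 × 21 = 441 days after April 14, 2049.
April has 30 days — 16 days to the end of April leaves 425.
From end of April to end of 2049 is 245 days (180 left).
January has 31 days (149 left).
February has 28 days (121 left).
March has 31 days (90 left).
April has 30 days (60 left).
May has 31 days (29 left).
29 days into June → June 29, 2050.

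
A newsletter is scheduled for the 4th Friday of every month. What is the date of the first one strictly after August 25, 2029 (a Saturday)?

August 2029 starts on a Wednesday; its first Friday is the 3rd, so the 4th Friday is the 24th — August 24, 2029.
That is not after August 25, 2029, so look at September 2029.
September 2029 starts on a Saturday; its first Friday is the 7th, so the 4th Friday is the 28th — September 28, 2029.

September 28, 2029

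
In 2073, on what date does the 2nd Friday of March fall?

2073-03-10

The first Friday of March 2073 is March 3.
The 2nd Friday is 1 weeks later: 3 + 7 = 10.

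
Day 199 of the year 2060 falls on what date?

Jan has 31 days (199 − 31 = 168 remain).
Feb has 29 days (168 − 29 = 139 remain).
Mar has 31 days (139 − 31 = 108 remain).
Apr has 30 days (108 − 30 = 78 remain).
May has 31 days (78 − 31 = 47 remain).
Jun has 30 days (47 − 30 = 17 remain).
17 into Jul → Jul 17.

Jul 17, 2060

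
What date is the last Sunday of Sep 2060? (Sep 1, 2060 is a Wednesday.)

Sep 2060 begins on a Wednesday, so the first Sunday is Sep 5 (4 days later).
Sep 2060 has 30 days. Adding weeks: 5, 12, 19, 26 — the last one ≤ 30 is the 26th.

Sep 26, 2060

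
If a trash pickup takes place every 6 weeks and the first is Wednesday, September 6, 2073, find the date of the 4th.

January 10, 2074

The 4th occurrence is 3 intervals after the first: 3 × 42 = 126 days after September 6, 2073.
September has 30 days — 24 days to the end of September leaves 102.
October has 31 days (71 left).
November has 30 days (41 left).
December has 31 days (10 left).
10 days into January → January 10, 2074.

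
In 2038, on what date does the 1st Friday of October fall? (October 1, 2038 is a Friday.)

October 1, 2038

October 2038 begins on a Friday, so the first Friday is October 1.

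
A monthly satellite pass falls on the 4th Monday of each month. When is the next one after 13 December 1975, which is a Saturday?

22 December 1975

December 1975 starts on a Monday; its first Monday is the 1st, so the 4th Monday is the 22nd — 22 December 1975.
22 December 1975 is after 13 December 1975, so that is the next one.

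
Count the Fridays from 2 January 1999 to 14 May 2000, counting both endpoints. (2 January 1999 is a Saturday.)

71

2 January 1999 is a Saturday; the first Friday on or after it is 8 January 1999 (6 days later).
From 8 January 1999 to 14 May 2000: 357 + 135 = 492 days (rest of 1999, to 14 May 2000 in 2000).
492 ÷ 7 = 70 full weeks with remainder 2, so 70 more Fridays after the first → 71.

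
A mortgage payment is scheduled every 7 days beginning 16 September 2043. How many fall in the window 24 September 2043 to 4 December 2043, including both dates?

10

Occurrences land 7·i days after 16 September 2043 for i = 0, 1, 2, …
24 September 2043 is 8 days after the start; 8 ÷ 7 = 1 remainder 1; since the remainder is 1, round up to i = 2. First occurrence in the window: #3 on 30 September 2043 (2×7 = 14 days in).
4 December 2043 is 79 days after the start; 79 ÷ 7 = 11 remainder 2. Last occurrence in the window: #12 on 2 December 2043.
Occurrences #3 through #12: 10 in total.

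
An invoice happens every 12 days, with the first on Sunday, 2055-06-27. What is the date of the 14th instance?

The 14th occurrence is 13 intervals after the first: 13 × 12 = 156 days after 2055-06-27.
June has 30 days — 3 days to the end of June leaves 153.
July has 31 days (122 left).
August has 31 days (91 left).
September has 30 days (61 left).
October has 31 days (30 left).
30 days into November → 2055-11-30.

2055-11-30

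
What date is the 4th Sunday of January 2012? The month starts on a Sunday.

January 2012 begins on a Sunday, so the first Sunday is January 1.
The 4th Sunday is 3 weeks later: 1 + 21 = 22.

22 January 2012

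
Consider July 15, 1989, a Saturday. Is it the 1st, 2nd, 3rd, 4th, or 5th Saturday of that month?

3rd

Day 15 falls in week ⌈15/7⌉ of the month.
Days 1–7 hold the 1st Saturday, 8–14 the 2nd, 15–21 the 3rd, 22–28 the 4th, 29–31 the 5th.
15 is in the range for the 3rd.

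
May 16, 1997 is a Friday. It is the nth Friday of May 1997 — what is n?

3rd

Day 16 falls in week ⌈16/7⌉ of the month.
Days 1–7 hold the 1st Friday, 8–14 the 2nd, 15–21 the 3rd, 22–28 the 4th, 29–31 the 5th.
16 is in the range for the 3rd.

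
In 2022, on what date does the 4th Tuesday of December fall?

2022-12-27

The first Tuesday of December 2022 is December 6.
The 4th Tuesday is 3 weeks later: 6 + 21 = 27.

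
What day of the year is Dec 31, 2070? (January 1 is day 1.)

Days in months before Dec: 31 + 28 + 31 + 30 + 31 + 30 + 31 + 31 + 30 + 31 + 30 = 334.
Plus 31 days into Dec → day 365.

365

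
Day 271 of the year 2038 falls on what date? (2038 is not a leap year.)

2038-09-28

January has 31 days (271 − 31 = 240 remain).
February has 28 days (240 − 28 = 212 remain).
March has 31 days (212 − 31 = 181 remain).
April has 30 days (181 − 30 = 151 remain).
May has 31 days (151 − 31 = 120 remain).
June has 30 days (120 − 30 = 90 remain).
July has 31 days (90 − 31 = 59 remain).
August has 31 days (59 − 31 = 28 remain).
28 into September → September 28.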